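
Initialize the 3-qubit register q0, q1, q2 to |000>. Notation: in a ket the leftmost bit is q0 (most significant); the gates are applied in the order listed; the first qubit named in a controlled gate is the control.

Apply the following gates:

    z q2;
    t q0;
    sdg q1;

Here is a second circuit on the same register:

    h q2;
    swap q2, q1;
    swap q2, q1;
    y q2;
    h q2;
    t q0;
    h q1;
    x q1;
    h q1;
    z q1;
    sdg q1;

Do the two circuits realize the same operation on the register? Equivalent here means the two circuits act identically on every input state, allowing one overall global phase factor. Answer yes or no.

No: there is an input state on which the two circuits produce genuinely different outputs (not merely differing by a phase).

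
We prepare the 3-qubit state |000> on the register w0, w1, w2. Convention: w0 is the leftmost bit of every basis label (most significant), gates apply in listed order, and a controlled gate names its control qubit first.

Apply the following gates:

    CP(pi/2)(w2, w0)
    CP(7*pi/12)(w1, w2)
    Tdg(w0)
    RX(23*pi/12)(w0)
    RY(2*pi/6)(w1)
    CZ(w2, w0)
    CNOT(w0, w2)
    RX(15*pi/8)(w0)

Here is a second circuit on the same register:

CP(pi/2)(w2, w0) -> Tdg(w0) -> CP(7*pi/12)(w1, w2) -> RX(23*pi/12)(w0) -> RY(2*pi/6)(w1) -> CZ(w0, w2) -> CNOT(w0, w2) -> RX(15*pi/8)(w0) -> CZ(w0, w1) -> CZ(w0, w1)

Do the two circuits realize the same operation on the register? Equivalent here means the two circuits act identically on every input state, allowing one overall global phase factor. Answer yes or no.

Yes, they are equivalent — the unitaries differ by at most a global phase.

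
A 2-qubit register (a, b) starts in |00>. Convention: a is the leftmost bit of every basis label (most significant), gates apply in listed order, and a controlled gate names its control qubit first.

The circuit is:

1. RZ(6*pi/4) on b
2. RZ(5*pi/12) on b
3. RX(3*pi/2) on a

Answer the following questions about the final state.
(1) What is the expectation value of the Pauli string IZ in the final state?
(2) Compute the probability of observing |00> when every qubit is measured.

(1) In the final state, IZ has expectation 1.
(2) The probability of measuring |00> is 1/2.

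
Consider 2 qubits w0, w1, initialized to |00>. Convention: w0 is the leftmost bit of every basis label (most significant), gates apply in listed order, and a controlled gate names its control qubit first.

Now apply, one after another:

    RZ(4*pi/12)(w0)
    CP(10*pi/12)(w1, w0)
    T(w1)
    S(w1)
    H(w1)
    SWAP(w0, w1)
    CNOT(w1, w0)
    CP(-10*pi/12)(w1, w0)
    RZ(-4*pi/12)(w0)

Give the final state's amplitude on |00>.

|00> carries amplitude sqrt(2)/2 in the final state.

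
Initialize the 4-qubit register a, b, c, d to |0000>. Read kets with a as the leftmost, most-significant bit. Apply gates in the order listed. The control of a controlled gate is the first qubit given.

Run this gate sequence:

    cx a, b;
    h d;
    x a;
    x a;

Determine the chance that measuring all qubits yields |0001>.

A full measurement returns |0001> with probability 1/2. Key observation: gates 3-4 undo each other exactly, leaving only the rest of the circuit to track.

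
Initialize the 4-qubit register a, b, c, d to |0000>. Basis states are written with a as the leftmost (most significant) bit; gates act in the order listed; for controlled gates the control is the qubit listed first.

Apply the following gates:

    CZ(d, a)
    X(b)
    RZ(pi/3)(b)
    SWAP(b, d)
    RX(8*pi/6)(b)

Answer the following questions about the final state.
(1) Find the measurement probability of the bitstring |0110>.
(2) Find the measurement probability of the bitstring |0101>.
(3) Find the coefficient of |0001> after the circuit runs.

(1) A full measurement returns |0110> with probability 0.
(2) The probability of measuring |0101> is 3/4.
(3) The amplitude on |0001> is -exp(I*pi/6)/2.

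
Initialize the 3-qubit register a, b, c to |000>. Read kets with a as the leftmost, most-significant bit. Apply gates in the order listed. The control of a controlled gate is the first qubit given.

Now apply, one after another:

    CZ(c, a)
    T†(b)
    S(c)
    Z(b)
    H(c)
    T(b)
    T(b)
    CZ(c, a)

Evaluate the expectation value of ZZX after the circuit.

The expectation value of ZZX is 1.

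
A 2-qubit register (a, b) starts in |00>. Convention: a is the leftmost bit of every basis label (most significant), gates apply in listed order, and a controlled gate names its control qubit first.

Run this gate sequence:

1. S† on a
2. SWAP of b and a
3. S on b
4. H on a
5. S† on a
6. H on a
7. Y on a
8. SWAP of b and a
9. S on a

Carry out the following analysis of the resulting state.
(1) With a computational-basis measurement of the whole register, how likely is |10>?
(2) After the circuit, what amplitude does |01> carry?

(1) Outcome |10> occurs with probability 0.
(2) The amplitude on |01> is 1/2 + I/2.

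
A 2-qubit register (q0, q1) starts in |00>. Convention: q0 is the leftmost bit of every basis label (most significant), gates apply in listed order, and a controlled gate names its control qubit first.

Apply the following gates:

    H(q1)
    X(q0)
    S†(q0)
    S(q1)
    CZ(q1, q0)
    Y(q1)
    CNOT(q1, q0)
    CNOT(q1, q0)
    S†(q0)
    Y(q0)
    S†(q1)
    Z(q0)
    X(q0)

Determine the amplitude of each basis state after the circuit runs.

The resulting statevector has amplitude 0 on |00>, 0 on |01>, -sqrt(2)*I/2 on |10>, sqrt(2)*I/2 on |11>.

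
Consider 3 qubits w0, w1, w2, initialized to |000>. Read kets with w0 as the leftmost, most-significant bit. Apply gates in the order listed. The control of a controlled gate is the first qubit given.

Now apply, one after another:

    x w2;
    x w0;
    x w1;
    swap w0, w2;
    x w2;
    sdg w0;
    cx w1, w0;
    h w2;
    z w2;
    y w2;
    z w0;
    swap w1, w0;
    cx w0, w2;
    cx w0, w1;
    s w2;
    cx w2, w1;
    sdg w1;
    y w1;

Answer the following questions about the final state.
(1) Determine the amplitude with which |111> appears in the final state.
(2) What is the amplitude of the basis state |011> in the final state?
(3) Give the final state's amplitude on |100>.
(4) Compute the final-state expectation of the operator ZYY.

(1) |111> carries amplitude -sqrt(2)/2 in the final state.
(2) |011> carries amplitude 0 in the final state.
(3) The final state's coefficient on |100> equals -sqrt(2)/2.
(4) The observable ZYY averages to 1.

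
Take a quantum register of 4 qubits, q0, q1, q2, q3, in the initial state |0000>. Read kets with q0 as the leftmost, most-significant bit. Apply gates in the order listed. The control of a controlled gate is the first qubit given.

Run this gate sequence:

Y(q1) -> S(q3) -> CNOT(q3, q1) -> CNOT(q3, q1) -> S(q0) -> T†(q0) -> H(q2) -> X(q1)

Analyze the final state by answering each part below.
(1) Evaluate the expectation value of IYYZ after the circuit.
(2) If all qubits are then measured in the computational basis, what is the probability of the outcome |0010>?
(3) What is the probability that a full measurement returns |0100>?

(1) In the final state, IYYZ has expectation 0. Key observation: the block from step 3 through step 4 cancels to the identity and can be dropped.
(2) The probability of measuring |0010> is 1/2.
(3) Outcome |0100> occurs with probability 0.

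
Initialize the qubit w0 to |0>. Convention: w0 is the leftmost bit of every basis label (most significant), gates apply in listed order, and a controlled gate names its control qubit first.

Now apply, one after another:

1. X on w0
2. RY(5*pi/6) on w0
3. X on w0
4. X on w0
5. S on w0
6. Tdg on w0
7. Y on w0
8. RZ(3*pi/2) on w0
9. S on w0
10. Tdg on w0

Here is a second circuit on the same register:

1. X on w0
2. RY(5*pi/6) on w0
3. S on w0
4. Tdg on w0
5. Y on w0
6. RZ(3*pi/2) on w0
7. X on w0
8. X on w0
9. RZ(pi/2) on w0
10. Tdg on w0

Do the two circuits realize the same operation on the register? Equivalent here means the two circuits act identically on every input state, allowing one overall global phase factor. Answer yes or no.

Yes: on every input state the two circuits agree up to one overall phase factor.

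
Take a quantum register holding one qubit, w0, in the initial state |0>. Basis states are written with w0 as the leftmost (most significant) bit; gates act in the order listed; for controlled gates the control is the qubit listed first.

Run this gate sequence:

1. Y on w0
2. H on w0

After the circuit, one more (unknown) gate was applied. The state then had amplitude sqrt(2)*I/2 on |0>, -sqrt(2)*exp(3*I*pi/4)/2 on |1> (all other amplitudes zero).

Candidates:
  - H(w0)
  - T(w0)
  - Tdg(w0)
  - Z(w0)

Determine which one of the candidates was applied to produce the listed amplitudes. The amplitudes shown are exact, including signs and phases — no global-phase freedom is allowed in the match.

The unique candidate consistent with the amplitudes is T(w0).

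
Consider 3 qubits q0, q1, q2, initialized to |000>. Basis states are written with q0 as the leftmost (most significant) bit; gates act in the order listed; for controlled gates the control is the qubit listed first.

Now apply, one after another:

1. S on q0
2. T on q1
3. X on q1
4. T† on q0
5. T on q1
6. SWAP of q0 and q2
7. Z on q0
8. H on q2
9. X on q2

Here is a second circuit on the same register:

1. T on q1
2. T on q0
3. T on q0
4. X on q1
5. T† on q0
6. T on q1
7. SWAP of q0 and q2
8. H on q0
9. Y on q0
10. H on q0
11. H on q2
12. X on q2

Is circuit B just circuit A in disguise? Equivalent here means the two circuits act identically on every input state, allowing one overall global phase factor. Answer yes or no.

No: there is an input state on which the two circuits produce genuinely different outputs (not merely differing by a phase).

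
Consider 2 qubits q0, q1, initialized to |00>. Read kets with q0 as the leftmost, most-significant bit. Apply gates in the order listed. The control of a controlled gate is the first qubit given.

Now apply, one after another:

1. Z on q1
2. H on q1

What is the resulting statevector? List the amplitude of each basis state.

After the circuit, the state carries amplitude sqrt(2)/2 on |00>, sqrt(2)/2 on |01>, 0 on |10>, 0 on |11>.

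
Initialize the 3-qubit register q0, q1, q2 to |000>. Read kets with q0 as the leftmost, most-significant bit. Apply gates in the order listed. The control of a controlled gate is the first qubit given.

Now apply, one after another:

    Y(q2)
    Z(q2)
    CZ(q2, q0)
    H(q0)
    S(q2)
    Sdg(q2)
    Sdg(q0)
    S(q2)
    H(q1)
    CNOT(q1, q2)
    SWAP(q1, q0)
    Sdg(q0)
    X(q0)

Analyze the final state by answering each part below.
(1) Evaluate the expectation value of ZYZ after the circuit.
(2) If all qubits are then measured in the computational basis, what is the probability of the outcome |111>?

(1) In the final state, ZYZ has expectation -1. Key observation: the block from step 5 through step 6 cancels to the identity and can be dropped.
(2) A full measurement returns |111> with probability 1/4.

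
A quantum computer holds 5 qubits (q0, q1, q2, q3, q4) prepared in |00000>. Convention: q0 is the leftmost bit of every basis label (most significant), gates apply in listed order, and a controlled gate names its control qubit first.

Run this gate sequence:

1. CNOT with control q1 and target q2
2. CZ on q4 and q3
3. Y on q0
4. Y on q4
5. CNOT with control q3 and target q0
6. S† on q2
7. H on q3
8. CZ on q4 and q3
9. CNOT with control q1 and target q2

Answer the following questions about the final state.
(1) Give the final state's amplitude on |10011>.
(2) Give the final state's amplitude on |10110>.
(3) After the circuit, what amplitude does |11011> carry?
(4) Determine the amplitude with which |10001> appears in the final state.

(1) |10011> carries amplitude sqrt(2)/2 in the final state.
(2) |10110> carries amplitude 0 in the final state.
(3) |11011> carries amplitude 0 in the final state.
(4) The amplitude on |10001> is -sqrt(2)/2.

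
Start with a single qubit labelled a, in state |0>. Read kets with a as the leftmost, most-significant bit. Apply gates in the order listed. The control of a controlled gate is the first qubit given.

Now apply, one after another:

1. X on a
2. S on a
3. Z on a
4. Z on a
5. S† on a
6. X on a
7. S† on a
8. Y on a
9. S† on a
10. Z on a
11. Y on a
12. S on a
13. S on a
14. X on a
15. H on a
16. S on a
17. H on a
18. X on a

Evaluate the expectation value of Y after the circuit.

In the final state, Y has expectation -1.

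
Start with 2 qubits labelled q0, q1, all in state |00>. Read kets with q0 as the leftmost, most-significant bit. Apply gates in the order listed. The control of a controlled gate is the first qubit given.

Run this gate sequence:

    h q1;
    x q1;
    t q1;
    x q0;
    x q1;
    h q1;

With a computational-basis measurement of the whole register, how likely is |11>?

Outcome |11> occurs with probability 1/2 - sqrt(2)/4.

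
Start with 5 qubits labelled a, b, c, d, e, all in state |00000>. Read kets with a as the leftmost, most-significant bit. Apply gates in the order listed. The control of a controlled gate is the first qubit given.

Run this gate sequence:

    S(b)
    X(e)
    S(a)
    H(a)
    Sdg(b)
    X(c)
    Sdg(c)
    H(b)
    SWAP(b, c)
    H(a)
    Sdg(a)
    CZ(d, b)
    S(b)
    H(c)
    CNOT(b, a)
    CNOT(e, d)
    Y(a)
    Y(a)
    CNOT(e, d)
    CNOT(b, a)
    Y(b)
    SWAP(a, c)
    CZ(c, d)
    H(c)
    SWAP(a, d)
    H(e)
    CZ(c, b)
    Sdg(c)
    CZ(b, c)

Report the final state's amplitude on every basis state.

The resulting statevector has amplitude -I/2 on |00000>, I/2 on |00001>, -1/2 on |00100>, 1/2 on |00101>, and 0 on every other basis state. Key observation: gates 15-20 undo each other exactly, leaving only the rest of the circuit to track.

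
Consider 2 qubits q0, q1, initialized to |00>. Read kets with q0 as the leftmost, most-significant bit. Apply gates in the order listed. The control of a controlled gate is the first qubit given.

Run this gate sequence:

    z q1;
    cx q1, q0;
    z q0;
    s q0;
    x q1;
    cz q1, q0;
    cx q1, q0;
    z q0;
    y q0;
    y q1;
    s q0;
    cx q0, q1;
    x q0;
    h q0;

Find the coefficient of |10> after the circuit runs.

|10> carries amplitude -sqrt(2)/2 in the final state.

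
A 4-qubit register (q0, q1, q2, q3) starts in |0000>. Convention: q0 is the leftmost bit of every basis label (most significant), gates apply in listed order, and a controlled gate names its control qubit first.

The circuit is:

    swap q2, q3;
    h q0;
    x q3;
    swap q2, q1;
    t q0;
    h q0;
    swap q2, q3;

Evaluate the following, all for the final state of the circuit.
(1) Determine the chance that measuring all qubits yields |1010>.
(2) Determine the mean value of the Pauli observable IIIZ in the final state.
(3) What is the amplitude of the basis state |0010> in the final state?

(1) The probability of measuring |1010> is 1/2 - sqrt(2)/4.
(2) In the final state, IIIZ has expectation 1.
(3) The final state's coefficient on |0010> equals 1/2 + exp(I*pi/4)/2.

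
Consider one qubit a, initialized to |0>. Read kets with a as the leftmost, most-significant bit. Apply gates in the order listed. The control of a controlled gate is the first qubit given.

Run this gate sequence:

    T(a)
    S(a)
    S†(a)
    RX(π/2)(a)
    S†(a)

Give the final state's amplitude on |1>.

|1> carries amplitude -sqrt(2)/2 in the final state.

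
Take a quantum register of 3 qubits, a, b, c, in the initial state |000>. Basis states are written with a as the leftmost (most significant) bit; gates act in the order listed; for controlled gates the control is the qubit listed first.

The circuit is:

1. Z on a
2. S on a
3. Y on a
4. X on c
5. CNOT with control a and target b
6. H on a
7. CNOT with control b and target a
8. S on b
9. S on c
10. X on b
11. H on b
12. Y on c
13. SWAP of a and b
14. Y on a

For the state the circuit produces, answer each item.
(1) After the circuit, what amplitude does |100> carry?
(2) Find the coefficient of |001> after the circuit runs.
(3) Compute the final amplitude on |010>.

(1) The final state's coefficient on |100> equals I/2.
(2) |001> carries amplitude 0 in the final state.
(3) The final state's coefficient on |010> equals I/2.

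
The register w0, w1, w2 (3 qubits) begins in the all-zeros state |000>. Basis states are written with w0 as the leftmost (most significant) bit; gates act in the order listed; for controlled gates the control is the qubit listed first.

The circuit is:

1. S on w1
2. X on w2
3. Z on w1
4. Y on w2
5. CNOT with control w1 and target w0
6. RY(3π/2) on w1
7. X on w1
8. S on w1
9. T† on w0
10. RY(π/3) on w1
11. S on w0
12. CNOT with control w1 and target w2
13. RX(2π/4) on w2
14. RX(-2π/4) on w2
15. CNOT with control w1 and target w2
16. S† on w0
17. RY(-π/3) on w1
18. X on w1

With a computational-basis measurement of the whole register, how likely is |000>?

A full measurement returns |000> with probability 1/2. Key observation: gates 10-17 undo each other exactly, leaving only the rest of the circuit to track.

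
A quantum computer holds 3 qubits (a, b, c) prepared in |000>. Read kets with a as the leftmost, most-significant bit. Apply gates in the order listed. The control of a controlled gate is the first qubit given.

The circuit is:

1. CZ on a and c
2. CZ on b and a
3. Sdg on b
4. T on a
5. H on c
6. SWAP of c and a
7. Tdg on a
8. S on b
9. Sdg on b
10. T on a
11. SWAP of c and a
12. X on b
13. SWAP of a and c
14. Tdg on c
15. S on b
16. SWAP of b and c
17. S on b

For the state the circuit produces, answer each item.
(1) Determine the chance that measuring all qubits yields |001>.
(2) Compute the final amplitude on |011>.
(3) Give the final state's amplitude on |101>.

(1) Outcome |001> occurs with probability 1/2. Key observation: steps 6-11 multiply out to the identity, so the circuit reduces to the remaining gates.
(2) The final state's coefficient on |011> equals 0.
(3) The amplitude on |101> is sqrt(2)*I/2.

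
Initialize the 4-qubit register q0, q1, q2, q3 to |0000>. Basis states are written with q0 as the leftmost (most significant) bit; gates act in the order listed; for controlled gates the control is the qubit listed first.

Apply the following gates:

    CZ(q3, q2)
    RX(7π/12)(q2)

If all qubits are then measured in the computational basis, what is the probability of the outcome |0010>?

The probability of measuring |0010> is -sqrt(2)/8 + sqrt(6)/8 + 1/2.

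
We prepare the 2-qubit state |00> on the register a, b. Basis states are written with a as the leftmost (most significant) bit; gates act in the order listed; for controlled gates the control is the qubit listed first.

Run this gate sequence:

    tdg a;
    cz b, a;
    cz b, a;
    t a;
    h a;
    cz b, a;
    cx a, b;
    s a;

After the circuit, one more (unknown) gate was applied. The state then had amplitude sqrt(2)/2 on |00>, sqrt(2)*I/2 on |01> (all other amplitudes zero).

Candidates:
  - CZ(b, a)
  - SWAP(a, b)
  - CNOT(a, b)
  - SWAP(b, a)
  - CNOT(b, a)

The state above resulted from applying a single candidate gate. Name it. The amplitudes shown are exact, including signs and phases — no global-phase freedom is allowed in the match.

It was CNOT(b, a) that produced the state shown. Key observation: the block from step 1 through step 4 cancels to the identity and can be dropped.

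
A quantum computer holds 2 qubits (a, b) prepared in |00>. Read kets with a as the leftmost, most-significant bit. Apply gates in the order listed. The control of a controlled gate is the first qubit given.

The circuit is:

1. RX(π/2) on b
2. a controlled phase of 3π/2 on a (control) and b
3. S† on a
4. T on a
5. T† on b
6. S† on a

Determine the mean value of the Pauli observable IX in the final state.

The expectation value of IX is -sqrt(2)/2.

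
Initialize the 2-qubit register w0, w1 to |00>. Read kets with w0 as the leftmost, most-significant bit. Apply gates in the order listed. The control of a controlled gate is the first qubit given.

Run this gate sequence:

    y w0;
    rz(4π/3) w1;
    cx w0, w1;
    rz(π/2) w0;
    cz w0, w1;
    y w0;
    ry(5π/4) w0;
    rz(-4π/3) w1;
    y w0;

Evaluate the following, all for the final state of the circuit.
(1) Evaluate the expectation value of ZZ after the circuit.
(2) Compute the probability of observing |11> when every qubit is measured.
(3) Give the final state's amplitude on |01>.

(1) The expectation value of ZZ is -sqrt(2)/2.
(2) A full measurement returns |11> with probability 1/2 - sqrt(2)/4.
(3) The final state's coefficient on |01> equals -sqrt(sqrt(2) + 2)*exp(5*I*pi/12)/2.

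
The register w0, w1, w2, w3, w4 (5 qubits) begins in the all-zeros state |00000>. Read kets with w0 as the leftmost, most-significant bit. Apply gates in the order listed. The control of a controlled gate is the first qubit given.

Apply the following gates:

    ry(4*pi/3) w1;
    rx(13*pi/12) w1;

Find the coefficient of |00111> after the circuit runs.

The amplitude on |00111> is 0.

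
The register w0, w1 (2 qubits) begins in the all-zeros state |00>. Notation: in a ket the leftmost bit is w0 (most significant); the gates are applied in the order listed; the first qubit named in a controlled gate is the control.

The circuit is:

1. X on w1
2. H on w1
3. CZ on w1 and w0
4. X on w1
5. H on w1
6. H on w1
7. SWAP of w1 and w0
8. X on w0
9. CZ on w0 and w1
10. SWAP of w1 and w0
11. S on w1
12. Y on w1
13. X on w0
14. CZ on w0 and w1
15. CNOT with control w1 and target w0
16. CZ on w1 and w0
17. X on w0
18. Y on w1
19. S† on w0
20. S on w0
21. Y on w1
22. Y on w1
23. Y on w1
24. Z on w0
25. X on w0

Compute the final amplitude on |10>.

|10> carries amplitude -sqrt(2)/2 in the final state.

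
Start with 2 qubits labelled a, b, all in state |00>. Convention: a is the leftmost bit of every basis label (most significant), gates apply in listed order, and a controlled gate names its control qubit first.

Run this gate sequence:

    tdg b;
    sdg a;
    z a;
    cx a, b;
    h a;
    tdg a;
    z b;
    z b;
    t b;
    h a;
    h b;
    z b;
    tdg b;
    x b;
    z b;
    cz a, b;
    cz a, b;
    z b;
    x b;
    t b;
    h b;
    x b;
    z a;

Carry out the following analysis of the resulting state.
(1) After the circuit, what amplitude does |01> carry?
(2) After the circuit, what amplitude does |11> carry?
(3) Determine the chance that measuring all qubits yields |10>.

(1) |01> carries amplitude 0 in the final state. Key observation: steps 13-20 multiply out to the identity, so the circuit reduces to the remaining gates.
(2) The amplitude on |11> is 0.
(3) A full measurement returns |10> with probability 1/2 - sqrt(2)/4.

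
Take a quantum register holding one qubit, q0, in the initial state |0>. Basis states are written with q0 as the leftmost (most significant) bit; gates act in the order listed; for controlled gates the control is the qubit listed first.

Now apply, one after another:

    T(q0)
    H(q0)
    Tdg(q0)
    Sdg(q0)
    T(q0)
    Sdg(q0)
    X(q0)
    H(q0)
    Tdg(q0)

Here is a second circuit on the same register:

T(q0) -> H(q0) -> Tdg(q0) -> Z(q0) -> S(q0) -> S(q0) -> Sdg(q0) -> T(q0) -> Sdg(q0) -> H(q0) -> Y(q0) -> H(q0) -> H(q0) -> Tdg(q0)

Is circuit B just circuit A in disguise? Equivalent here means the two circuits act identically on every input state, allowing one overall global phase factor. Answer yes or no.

No — the two circuits implement different unitaries, even allowing a global phase.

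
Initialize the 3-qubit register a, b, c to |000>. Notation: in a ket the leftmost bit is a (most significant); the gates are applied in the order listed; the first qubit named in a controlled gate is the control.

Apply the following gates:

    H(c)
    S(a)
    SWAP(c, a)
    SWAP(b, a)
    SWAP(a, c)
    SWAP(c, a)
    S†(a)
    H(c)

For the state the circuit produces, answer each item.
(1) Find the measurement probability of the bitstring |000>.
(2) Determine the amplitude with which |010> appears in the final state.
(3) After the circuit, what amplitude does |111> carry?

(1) Outcome |000> occurs with probability 1/4.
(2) The amplitude on |010> is 1/2.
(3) |111> carries amplitude 0 in the final state.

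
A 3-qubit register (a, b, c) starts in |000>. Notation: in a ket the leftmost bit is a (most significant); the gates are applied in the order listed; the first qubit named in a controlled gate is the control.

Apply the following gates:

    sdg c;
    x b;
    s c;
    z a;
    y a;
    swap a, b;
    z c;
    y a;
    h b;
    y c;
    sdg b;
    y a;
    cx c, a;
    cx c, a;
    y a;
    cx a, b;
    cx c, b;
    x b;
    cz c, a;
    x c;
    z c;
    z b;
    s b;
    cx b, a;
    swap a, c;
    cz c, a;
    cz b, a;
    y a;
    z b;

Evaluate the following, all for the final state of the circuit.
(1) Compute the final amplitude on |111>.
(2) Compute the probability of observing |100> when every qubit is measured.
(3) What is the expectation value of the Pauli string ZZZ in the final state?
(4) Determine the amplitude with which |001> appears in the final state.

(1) The final state's coefficient on |111> equals sqrt(2)/2. Key observation: gates 12-15 undo each other exactly, leaving only the rest of the circuit to track.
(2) A full measurement returns |100> with probability 1/2.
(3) The expectation value of ZZZ is -1.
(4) The final state's coefficient on |001> equals 0.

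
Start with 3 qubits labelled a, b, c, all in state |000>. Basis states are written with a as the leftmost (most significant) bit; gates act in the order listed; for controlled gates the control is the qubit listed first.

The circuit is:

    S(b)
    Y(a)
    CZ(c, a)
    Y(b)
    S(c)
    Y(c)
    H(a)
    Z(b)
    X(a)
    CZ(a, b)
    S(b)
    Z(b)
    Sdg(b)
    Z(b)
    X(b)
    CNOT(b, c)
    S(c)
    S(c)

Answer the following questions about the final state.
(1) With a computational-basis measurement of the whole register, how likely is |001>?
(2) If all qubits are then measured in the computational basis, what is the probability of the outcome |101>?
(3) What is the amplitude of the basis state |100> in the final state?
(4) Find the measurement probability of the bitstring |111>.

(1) A full measurement returns |001> with probability 1/2.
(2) A full measurement returns |101> with probability 1/2.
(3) |100> carries amplitude 0 in the final state.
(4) A full measurement returns |111> with probability 0.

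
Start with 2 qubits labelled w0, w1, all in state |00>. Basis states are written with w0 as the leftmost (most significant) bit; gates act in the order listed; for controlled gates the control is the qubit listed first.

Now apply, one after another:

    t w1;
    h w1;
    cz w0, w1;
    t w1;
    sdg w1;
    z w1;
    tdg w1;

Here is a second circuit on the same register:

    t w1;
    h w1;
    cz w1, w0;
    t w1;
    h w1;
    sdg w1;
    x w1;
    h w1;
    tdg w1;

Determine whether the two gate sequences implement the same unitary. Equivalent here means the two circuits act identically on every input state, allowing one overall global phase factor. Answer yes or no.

No: there is an input state on which the two circuits produce genuinely different outputs (not merely differing by a phase).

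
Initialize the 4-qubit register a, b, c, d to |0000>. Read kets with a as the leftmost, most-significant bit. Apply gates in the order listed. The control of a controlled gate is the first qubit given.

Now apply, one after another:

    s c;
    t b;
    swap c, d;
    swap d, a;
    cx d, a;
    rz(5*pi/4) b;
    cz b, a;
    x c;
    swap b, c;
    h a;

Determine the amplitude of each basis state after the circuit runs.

After the circuit, the state carries amplitude -sqrt(2)*exp(3*I*pi/8)/2 on |0100>, -sqrt(2)*exp(3*I*pi/8)/2 on |1100>, and 0 on every other basis state.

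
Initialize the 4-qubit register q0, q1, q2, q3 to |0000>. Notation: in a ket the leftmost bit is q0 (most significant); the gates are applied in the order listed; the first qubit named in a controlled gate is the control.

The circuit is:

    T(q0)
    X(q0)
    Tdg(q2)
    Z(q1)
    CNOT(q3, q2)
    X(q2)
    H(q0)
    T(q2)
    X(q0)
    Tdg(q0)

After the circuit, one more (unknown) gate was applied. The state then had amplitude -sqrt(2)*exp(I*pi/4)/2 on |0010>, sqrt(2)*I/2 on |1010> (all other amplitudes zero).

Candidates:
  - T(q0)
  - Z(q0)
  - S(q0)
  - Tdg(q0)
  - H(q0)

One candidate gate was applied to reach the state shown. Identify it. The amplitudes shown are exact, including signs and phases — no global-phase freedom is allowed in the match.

The applied gate was S(q0).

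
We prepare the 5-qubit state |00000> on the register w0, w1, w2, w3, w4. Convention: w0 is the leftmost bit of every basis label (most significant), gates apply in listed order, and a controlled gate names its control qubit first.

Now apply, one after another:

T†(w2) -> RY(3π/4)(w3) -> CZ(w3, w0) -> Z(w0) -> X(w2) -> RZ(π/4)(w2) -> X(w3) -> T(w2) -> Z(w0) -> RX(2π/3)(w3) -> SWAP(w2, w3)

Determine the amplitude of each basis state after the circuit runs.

The resulting statevector has amplitude -sqrt(6 - 3*sqrt(2))*exp(7*I*pi/8)/4 + sqrt(sqrt(2) + 2)*exp(3*I*pi/8)/4 on |00010>, -sqrt(3*sqrt(2) + 6)*exp(7*I*pi/8)/4 + sqrt(2 - sqrt(2))*exp(3*I*pi/8)/4 on |00110>, and 0 on every other basis state.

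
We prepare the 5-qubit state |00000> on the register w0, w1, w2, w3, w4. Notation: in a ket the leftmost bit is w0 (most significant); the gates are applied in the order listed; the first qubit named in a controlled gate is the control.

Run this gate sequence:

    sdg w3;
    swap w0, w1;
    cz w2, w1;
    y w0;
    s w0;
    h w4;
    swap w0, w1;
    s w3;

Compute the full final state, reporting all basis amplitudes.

The final amplitudes are -sqrt(2)/2 on |01000>, -sqrt(2)/2 on |01001>, and 0 on every other basis state.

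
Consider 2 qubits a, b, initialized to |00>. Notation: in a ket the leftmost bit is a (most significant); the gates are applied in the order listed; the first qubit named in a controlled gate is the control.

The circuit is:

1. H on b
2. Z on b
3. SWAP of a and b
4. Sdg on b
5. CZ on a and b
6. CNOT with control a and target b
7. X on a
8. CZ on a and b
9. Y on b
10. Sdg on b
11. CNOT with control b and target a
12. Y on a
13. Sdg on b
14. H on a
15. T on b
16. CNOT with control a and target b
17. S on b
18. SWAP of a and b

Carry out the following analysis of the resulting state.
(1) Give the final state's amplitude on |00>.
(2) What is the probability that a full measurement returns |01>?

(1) The final state's coefficient on |00> equals -1/2.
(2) The probability of measuring |01> is 1/4.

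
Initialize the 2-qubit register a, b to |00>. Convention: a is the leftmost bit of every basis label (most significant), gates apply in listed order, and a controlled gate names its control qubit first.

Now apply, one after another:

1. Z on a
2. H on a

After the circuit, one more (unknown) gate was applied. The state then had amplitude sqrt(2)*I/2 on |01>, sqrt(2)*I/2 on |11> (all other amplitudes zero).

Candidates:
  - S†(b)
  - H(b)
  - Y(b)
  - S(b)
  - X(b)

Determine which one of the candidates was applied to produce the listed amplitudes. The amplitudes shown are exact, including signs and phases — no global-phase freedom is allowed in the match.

The unique candidate consistent with the amplitudes is Y(b).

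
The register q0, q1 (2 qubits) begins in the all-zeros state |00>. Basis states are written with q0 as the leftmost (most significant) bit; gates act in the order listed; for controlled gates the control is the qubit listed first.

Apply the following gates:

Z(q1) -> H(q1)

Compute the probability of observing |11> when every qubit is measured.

Outcome |11> occurs with probability 0.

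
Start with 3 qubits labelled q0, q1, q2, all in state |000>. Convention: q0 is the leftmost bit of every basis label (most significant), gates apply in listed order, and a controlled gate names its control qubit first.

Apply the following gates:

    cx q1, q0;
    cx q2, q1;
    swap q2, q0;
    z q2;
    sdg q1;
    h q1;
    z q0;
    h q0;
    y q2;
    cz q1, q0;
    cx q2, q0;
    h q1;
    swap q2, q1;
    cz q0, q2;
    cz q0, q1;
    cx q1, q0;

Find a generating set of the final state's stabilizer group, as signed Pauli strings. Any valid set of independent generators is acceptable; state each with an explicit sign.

The final state is stabilized by the group generated by -XIX, +ZIZ, -IZI; other independent generating sets are equally valid.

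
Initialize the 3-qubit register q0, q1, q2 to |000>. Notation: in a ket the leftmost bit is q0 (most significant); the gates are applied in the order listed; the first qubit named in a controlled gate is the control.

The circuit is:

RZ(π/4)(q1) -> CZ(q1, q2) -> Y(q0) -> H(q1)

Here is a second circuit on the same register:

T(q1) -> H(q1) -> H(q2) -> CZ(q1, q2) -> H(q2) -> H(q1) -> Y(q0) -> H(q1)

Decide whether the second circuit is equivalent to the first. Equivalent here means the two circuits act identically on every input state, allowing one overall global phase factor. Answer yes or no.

No: there is an input state on which the two circuits produce genuinely different outputs (not merely differing by a phase).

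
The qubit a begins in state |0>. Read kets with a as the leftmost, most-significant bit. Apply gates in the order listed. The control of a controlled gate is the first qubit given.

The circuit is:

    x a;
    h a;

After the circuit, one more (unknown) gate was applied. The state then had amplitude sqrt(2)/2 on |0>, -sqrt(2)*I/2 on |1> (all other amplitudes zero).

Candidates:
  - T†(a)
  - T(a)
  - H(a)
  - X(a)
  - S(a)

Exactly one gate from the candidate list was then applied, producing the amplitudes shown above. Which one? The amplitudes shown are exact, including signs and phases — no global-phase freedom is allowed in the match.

The unique candidate consistent with the amplitudes is S(a).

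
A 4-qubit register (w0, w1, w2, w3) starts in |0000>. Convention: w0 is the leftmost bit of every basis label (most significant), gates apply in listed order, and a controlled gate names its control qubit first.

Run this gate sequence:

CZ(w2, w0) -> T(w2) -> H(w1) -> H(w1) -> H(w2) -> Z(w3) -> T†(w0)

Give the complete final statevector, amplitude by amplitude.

The final amplitudes are sqrt(2)/2 on |0000>, sqrt(2)/2 on |0010>, and 0 on every other basis state. Key observation: gates 3-4 undo each other exactly, leaving only the rest of the circuit to track.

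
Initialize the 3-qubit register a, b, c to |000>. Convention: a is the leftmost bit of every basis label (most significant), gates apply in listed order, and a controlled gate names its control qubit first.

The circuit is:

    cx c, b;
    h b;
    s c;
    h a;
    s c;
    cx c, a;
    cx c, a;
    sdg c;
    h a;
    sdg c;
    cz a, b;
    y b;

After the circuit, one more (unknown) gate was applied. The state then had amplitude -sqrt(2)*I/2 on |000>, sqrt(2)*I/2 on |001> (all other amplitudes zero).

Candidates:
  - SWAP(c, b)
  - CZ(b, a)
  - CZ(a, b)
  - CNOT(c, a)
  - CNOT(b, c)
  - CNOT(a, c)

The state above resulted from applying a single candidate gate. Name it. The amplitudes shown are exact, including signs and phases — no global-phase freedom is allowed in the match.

The applied gate was SWAP(c, b).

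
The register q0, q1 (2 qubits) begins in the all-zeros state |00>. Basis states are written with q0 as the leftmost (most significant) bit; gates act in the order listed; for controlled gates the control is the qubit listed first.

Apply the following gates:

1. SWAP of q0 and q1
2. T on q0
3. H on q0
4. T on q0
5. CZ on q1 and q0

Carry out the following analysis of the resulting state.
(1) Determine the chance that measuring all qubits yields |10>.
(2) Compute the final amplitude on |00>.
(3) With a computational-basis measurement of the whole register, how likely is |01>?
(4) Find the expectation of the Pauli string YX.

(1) Outcome |10> occurs with probability 1/2.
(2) |00> carries amplitude sqrt(2)/2 in the final state.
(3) A full measurement returns |01> with probability 0.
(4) The expectation value of YX is 0.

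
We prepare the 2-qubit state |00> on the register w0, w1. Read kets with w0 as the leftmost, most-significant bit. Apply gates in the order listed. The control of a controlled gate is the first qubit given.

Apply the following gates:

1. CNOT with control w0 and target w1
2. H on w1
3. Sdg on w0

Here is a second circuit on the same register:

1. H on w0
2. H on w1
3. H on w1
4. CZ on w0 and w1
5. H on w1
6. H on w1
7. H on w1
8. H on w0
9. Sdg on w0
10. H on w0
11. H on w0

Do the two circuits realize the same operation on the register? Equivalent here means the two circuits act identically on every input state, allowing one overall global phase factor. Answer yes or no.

No, they are not equivalent — no single phase factor reconciles the two unitaries.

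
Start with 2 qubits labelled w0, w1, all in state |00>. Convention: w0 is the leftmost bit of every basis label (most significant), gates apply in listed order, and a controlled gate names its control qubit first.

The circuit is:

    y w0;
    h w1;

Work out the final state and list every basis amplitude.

After the circuit, the state carries amplitude 0 on |00>, 0 on |01>, sqrt(2)*I/2 on |10>, sqrt(2)*I/2 on |11>.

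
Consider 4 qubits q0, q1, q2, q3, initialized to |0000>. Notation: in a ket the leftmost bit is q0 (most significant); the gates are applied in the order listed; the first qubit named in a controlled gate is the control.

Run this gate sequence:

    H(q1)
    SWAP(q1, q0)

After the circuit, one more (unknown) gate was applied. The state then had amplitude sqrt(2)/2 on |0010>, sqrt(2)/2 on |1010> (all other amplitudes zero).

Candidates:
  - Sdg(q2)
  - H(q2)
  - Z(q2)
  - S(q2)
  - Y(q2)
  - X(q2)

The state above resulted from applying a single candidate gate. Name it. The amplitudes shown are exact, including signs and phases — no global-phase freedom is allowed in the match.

The applied gate was X(q2).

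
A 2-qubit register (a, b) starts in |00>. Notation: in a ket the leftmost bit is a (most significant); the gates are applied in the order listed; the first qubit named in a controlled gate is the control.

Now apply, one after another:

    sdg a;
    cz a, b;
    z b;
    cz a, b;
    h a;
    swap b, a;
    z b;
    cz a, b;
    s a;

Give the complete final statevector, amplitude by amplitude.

The final amplitudes are sqrt(2)/2 on |00>, -sqrt(2)/2 on |01>, 0 on |10>, 0 on |11>.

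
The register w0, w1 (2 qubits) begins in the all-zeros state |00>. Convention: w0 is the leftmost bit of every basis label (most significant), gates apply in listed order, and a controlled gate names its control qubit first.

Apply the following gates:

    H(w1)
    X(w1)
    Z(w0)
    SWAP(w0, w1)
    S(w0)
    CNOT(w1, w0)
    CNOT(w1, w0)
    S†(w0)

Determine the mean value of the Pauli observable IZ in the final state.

The observable IZ averages to 1.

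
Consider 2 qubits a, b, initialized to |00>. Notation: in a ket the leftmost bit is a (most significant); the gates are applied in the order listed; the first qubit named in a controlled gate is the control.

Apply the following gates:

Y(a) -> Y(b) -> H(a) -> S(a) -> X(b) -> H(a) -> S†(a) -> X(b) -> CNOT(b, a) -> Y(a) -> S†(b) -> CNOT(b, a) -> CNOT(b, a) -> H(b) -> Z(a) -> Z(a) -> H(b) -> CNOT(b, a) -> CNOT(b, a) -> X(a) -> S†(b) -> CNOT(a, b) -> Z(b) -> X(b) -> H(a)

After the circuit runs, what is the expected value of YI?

The expectation value of YI is 0. Key observation: steps 12-19 multiply out to the identity, so the circuit reduces to the remaining gates.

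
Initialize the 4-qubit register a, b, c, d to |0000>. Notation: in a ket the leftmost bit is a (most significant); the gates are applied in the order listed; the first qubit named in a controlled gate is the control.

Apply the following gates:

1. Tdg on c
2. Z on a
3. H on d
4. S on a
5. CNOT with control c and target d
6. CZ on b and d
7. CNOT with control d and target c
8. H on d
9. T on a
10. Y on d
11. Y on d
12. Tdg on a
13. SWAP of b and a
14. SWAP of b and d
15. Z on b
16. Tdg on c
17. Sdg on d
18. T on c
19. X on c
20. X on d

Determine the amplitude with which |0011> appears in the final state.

The final state's coefficient on |0011> equals 1/2. Key observation: gates 9-12 undo each other exactly, leaving only the rest of the circuit to track.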